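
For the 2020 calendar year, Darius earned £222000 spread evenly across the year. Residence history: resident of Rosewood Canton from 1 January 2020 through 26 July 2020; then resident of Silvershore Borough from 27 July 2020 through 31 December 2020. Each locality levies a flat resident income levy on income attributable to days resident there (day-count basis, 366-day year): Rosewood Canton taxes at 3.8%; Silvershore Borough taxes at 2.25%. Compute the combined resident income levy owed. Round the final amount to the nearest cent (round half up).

Rosewood Canton, 1 January – 26 July 2020: 208 days → £222000 × 3.8% × 208/366 = £4794.2295
Silvershore Borough, 27 July – 31 December 2020: 158 days → £222000 × 2.25% × 158/366 = £2156.3115
Total = £6950.5410

£6950.54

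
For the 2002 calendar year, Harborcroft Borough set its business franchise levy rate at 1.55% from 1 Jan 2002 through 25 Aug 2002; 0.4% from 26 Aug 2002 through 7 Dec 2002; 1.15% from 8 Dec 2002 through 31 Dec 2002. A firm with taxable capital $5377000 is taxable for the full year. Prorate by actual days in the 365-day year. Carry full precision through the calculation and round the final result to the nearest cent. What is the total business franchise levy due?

$64310.39

1 Jan – 25 Aug 2002: 237 days at 1.55% → $5377000 × 1.55% × 237/365 = $54116.1904
26 Aug – 7 Dec 2002: 104 days at 0.4% → $5377000 × 0.4% × 104/365 = $6128.3068
8 Dec – 31 Dec 2002: 24 days at 1.15% → $5377000 × 1.15% × 24/365 = $4065.8959
Total = $64310.3932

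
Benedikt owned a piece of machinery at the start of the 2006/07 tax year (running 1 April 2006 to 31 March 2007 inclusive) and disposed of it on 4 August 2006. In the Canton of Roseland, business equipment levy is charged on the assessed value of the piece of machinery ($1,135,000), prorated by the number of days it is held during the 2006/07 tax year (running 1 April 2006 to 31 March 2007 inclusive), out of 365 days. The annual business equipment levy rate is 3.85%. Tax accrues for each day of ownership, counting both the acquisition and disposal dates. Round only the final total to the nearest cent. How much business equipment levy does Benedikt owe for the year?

Days held (1 April – 4 August 2006): 126 out of 365
Tax = $1,135,000 × 3.85% × 126/365 = $15,084.6164

$15,084.62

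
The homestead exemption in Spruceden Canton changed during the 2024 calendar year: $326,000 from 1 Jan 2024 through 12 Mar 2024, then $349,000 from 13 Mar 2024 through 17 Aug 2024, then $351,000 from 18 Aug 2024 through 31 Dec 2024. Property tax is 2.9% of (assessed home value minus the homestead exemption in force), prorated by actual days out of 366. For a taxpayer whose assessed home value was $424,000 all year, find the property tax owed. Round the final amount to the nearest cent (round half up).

1 Jan – 12 Mar 2024: 72 days, exemption $326,000 → ($424,000 − $326,000) × 2.9% × 72/366 = $559.0820
13 Mar – 17 Aug 2024: 158 days, exemption $349,000 → ($424,000 − $349,000) × 2.9% × 158/366 = $938.9344
18 Aug – 31 Dec 2024: 136 days, exemption $351,000 → ($424,000 − $351,000) × 2.9% × 136/366 = $786.6448
Total = $2,284.6612

$2,284.66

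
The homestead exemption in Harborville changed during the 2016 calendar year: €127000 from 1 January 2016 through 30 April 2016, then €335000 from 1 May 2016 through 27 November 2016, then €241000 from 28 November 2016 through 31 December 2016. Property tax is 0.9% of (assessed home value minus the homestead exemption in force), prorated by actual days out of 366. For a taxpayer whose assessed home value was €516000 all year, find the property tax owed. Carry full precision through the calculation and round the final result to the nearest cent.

1 January – 30 April 2016: 121 days, exemption €127000 → (€516000 − €127000) × 0.9% × 121/366 = €1157.4344
1 May – 27 November 2016: 211 days, exemption €335000 → (€516000 − €335000) × 0.9% × 211/366 = €939.1230
28 November – 31 December 2016: 34 days, exemption €241000 → (€516000 − €241000) × 0.9% × 34/366 = €229.9180
Total = €2326.4754

€2326.48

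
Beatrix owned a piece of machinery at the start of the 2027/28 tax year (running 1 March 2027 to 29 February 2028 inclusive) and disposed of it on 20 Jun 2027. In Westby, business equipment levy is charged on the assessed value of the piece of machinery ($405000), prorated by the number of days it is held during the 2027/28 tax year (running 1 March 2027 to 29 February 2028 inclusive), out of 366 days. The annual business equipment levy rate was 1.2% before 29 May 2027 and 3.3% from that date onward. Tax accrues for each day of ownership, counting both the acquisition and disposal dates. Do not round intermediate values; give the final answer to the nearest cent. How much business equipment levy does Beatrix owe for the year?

1 Mar – 28 May 2027: 89 days at 1.2% → $405000 × 1.2% × 89/366 = $1181.8033
29 May – 20 Jun 2027: 23 days at 3.3% → $405000 × 3.3% × 23/366 = $839.8770
Total = $2021.6803

$2021.68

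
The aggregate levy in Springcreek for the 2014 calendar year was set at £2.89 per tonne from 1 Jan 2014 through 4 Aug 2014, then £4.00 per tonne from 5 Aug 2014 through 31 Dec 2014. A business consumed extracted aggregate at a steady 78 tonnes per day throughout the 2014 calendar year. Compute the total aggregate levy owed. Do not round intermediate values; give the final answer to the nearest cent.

1 Jan – 4 Aug 2014: 216 days × 78 tonnes/day = 16,848 tonnes at £2.89/tonne → £48,690.72
5 Aug – 31 Dec 2014: 149 days × 78 tonnes/day = 11,622 tonnes at £4.00/tonne → £46,488.00

£95,178.72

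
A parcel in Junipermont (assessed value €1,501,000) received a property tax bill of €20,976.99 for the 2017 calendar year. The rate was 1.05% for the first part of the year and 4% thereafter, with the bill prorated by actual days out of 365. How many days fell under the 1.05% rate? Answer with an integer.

Let d = days at the first rate; then 365 − d days at the second rate.
€1,501,000 × [1.05%·d + 4%·(365−d)] / 365 = €20,976.99
Solving gives d = 322, so the new rate took effect on November 19, 2017.

322 days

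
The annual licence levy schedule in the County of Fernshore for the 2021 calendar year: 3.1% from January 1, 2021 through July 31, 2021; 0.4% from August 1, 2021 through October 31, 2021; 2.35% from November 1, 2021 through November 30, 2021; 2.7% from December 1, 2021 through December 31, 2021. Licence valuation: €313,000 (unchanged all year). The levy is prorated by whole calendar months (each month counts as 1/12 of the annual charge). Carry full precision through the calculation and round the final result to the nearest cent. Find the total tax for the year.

January 1 – July 31, 2021: 7 months at 3.1% → €313,000 × 3.1% × 7/12 = €5,660.0833
August 1 – October 31, 2021: 3 months at 0.4% → €313,000 × 0.4% × 3/12 = €313.0000
November 1 – November 30, 2021: 1 month at 2.35% → €313,000 × 2.35% × 1/12 = €612.9583
December 1 – December 31, 2021: 1 month at 2.7% → €313,000 × 2.7% × 1/12 = €704.2500
Total = €7,290.2917

€7,290.29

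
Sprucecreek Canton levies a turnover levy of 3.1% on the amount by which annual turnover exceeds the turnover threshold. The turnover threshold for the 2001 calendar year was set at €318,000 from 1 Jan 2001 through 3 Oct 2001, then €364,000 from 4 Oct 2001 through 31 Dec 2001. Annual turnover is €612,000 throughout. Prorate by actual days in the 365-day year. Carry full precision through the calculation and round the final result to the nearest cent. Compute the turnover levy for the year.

1 Jan – 3 Oct 2001: 276 days, exemption €318,000 → (€612,000 − €318,000) × 3.1% × 276/365 = €6,891.6822
4 Oct – 31 Dec 2001: 89 days, exemption €364,000 → (€612,000 − €364,000) × 3.1% × 89/365 = €1,874.6082
Total = €8,766.2904

€8,766.29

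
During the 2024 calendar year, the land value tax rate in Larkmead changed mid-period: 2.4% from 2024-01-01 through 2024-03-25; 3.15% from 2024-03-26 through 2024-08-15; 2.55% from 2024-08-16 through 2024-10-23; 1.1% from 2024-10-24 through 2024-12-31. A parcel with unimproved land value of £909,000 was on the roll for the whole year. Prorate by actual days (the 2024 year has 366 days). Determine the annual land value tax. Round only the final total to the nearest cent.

2024-01-01 to 2024-03-25: 85 days at 2.4% → £909,000 × 2.4% × 85/366 = £5,066.5574
2024-03-26 to 2024-08-15: 143 days at 3.15% → £909,000 × 3.15% × 143/366 = £11,187.4057
2024-08-16 to 2024-10-23: 69 days at 2.55% → £909,000 × 2.55% × 69/366 = £4,369.9057
2024-10-24 to 2024-12-31: 69 days at 1.1% → £909,000 × 1.1% × 69/366 = £1,885.0574
Total = £22,508.9262

£22,508.93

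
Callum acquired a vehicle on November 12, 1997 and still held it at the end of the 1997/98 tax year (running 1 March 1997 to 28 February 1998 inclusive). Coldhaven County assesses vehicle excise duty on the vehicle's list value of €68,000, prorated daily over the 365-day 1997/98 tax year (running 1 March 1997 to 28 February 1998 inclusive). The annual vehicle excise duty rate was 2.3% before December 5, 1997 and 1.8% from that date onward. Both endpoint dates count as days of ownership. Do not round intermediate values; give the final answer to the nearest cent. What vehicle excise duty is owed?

€386.95

November 12 – December 4, 1997: 23 days at 2.3% → €68,000 × 2.3% × 23/365 = €98.5534
December 5, 1997 – February 28, 1998: 86 days at 1.8% → €68,000 × 1.8% × 86/365 = €288.3945
Total = €386.9479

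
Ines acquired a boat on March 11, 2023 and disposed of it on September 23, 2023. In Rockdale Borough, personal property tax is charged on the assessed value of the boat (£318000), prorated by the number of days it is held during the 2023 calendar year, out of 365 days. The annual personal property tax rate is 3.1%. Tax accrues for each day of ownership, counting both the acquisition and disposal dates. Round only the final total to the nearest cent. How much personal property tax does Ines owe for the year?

£5320.62

Days held (March 11 – September 23, 2023): 197 out of 365
Tax = £318000 × 3.1% × 197/365 = £5320.6192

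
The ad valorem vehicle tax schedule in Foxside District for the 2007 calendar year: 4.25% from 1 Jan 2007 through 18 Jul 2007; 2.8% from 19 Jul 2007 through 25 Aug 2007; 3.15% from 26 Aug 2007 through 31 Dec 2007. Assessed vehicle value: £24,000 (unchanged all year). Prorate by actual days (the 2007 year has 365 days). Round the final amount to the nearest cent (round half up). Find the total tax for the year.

£891.19

1 Jan – 18 Jul 2007: 199 days at 4.25% → £24,000 × 4.25% × 199/365 = £556.1096
19 Jul – 25 Aug 2007: 38 days at 2.8% → £24,000 × 2.8% × 38/365 = £69.9616
26 Aug – 31 Dec 2007: 128 days at 3.15% → £24,000 × 3.15% × 128/365 = £265.1178
Total = £891.1890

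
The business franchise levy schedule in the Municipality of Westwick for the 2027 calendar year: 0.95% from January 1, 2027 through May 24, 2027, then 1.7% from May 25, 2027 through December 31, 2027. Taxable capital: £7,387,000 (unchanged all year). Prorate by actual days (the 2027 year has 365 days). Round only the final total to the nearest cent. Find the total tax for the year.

£103,721.58

January 1 – May 24, 2027: 144 days at 0.95% → £7,387,000 × 0.95% × 144/365 = £27,686.0712
May 25 – December 31, 2027: 221 days at 1.7% → £7,387,000 × 1.7% × 221/365 = £76,035.5041
Total = £103,721.5753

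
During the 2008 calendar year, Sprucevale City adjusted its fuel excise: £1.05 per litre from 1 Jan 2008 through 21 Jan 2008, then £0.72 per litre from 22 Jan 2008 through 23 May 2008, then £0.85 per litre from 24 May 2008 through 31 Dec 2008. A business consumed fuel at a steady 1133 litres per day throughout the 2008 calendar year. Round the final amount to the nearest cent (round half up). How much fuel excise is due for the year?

1 Jan – 21 Jan 2008: 21 days × 1133 litres/day = 23,793 litres at £1.05/litre → £24,982.65
22 Jan – 23 May 2008: 123 days × 1133 litres/day = 139,359 litres at £0.72/litre → £100,338.48
24 May – 31 Dec 2008: 222 days × 1133 litres/day = 251,526 litres at £0.85/litre → £213,797.10

£339,118.23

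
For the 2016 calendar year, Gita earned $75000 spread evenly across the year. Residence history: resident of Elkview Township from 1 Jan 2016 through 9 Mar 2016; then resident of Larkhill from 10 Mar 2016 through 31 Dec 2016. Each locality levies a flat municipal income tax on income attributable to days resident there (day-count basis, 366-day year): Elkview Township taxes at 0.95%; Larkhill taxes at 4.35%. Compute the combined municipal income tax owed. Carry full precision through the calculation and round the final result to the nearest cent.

$2781.76

Elkview Township, 1 Jan – 9 Mar 2016: 69 days → $75000 × 0.95% × 69/366 = $134.3238
Larkhill, 10 Mar – 31 Dec 2016: 297 days → $75000 × 4.35% × 297/366 = $2647.4385
Total = $2781.7623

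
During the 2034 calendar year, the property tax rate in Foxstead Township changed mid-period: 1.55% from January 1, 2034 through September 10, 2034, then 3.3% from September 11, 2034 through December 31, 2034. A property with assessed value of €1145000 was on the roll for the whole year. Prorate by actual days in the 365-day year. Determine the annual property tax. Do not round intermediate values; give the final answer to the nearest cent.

January 1 – September 10, 2034: 253 days at 1.55% → €1145000 × 1.55% × 253/365 = €12301.6918
September 11 – December 31, 2034: 112 days at 3.3% → €1145000 × 3.3% × 112/365 = €11594.3014
Total = €23895.9932

€23895.99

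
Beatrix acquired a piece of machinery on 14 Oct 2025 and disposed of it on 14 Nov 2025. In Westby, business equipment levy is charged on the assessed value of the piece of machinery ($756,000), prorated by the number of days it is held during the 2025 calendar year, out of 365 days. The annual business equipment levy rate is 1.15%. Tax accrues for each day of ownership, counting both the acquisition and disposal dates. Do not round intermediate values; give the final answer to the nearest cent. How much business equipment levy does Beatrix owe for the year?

Days held (14 Oct – 14 Nov 2025): 32 out of 365
Tax = $756,000 × 1.15% × 32/365 = $762.2137

$762.21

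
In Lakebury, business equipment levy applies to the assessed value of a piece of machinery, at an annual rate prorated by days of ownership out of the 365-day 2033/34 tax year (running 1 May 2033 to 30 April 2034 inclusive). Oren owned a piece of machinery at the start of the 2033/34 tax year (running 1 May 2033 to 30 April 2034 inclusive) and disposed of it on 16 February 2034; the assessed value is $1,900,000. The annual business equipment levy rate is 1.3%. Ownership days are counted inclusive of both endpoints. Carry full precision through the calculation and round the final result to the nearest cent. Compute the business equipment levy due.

$19,760.00

Days held (1 May 2033 – 16 February 2034): 292 out of 365
Tax = $1,900,000 × 1.3% × 292/365 = $19,760.0000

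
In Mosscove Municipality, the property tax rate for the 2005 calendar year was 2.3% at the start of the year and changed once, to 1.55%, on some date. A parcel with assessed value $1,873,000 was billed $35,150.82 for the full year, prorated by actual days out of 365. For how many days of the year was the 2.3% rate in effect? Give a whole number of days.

Let d = days at the first rate; then 365 − d days at the second rate.
$1,873,000 × [2.3%·d + 1.55%·(365−d)] / 365 = $35,150.82
Solving gives d = 159, so the new rate took effect on 9 June 2005.

159 days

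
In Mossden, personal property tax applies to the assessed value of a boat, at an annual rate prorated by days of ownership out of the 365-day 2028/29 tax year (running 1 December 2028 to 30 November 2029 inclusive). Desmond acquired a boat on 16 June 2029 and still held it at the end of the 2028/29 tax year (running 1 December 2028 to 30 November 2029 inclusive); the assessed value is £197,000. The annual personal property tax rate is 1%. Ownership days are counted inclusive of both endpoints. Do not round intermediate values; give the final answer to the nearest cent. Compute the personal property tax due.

Days held (16 June – 30 November 2029): 168 out of 365
Tax = £197,000 × 1% × 168/365 = £906.7397

£906.74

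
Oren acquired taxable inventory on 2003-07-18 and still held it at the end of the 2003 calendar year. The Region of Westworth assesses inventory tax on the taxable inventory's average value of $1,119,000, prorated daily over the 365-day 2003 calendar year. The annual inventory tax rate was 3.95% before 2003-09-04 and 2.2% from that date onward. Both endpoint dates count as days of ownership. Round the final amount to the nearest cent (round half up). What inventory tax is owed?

$13,838.81

2003-07-18 to 2003-09-03: 48 days at 3.95% → $1,119,000 × 3.95% × 48/365 = $5,812.6685
2003-09-04 to 2003-12-31: 119 days at 2.2% → $1,119,000 × 2.2% × 119/365 = $8,026.1425
Total = $13,838.8110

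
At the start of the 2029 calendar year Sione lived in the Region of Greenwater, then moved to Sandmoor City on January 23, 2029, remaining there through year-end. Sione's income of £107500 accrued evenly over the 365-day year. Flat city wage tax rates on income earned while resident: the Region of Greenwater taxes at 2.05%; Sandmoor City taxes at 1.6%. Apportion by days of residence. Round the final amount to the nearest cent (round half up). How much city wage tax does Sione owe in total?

£1749.16

The Region of Greenwater, January 1 – January 22, 2029: 22 days → £107500 × 2.05% × 22/365 = £132.8288
Sandmoor City, January 23 – December 31, 2029: 343 days → £107500 × 1.6% × 343/365 = £1616.3288
Total = £1749.1575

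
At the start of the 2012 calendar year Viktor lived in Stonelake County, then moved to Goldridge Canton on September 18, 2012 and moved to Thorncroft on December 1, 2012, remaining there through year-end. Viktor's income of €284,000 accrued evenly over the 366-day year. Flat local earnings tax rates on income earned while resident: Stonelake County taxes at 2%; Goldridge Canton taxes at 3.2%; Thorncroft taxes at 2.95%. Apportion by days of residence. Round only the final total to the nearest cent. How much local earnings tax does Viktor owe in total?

€6,597.57

Stonelake County, January 1 – September 17, 2012: 261 days → €284,000 × 2% × 261/366 = €4,050.4918
Goldridge Canton, September 18 – November 30, 2012: 74 days → €284,000 × 3.2% × 74/366 = €1,837.4645
Thorncroft, December 1 – December 31, 2012: 31 days → €284,000 × 2.95% × 31/366 = €709.6120
Total = €6,597.5683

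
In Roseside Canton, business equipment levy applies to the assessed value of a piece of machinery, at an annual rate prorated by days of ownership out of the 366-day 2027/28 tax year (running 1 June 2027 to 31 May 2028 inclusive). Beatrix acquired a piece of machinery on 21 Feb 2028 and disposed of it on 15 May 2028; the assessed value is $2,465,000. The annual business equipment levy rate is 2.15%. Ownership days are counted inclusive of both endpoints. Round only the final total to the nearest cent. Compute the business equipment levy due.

$12,308.16

Days held (21 Feb – 15 May 2028): 85 out of 366
Tax = $2,465,000 × 2.15% × 85/366 = $12,308.1626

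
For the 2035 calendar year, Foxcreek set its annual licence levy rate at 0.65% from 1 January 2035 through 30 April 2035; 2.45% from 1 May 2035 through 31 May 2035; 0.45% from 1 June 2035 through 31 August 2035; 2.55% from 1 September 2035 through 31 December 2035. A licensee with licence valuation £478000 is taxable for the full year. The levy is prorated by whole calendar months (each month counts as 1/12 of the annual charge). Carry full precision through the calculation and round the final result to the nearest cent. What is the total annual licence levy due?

1 January – 30 April 2035: 4 months at 0.65% → £478000 × 0.65% × 4/12 = £1035.6667
1 May – 31 May 2035: 1 month at 2.45% → £478000 × 2.45% × 1/12 = £975.9167
1 June – 31 August 2035: 3 months at 0.45% → £478000 × 0.45% × 3/12 = £537.7500
1 September – 31 December 2035: 4 months at 2.55% → £478000 × 2.55% × 4/12 = £4063.0000
Total = £6612.3333

£6612.33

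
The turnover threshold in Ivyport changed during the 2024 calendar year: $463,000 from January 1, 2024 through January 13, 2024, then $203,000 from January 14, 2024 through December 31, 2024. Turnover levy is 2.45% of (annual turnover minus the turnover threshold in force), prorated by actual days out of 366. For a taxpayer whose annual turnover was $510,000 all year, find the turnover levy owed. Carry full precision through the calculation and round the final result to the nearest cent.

January 1 – January 13, 2024: 13 days, exemption $463,000 → ($510,000 − $463,000) × 2.45% × 13/366 = $40.9003
January 14 – December 31, 2024: 353 days, exemption $203,000 → ($510,000 − $203,000) × 2.45% × 353/366 = $7,254.3429
Total = $7,295.2432

$7,295.24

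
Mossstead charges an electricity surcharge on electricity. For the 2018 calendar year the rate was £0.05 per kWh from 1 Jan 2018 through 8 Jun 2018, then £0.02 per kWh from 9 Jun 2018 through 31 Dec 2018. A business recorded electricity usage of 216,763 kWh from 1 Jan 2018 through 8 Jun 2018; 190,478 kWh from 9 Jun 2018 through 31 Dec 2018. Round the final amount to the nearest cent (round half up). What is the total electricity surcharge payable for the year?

1 Jan – 8 Jun 2018: 216,763 kWh at £0.05/kWh → £10838.15
9 Jun – 31 Dec 2018: 190,478 kWh at £0.02/kWh → £3809.56

£14647.71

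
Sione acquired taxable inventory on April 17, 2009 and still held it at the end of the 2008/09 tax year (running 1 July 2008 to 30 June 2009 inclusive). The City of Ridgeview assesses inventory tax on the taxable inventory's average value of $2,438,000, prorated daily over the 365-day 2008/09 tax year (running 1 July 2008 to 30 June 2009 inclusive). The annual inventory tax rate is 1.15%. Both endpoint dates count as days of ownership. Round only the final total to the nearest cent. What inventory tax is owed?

Days held (April 17 – June 30, 2009): 75 out of 365
Tax = $2,438,000 × 1.15% × 75/365 = $5,761.0274

$5,761.03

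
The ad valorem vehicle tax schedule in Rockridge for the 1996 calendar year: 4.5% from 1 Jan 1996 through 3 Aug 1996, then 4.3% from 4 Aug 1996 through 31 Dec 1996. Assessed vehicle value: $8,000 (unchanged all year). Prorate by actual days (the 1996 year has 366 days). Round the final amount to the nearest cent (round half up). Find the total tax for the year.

1 Jan – 3 Aug 1996: 216 days at 4.5% → $8,000 × 4.5% × 216/366 = $212.4590
4 Aug – 31 Dec 1996: 150 days at 4.3% → $8,000 × 4.3% × 150/366 = $140.9836
Total = $353.4426

$353.44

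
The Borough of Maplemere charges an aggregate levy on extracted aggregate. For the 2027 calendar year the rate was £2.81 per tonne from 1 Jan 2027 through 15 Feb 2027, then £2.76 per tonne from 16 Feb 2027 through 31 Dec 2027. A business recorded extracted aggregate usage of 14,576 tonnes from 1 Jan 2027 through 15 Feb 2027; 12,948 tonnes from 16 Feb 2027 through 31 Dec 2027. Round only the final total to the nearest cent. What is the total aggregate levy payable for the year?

1 Jan – 15 Feb 2027: 14,576 tonnes at £2.81/tonne → £40,958.56
16 Feb – 31 Dec 2027: 12,948 tonnes at £2.76/tonne → £35,736.48

£76,695.04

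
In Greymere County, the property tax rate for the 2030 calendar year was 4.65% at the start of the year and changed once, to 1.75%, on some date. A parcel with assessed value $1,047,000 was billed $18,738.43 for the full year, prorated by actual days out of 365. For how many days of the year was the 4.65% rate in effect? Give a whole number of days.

Let d = days at the first rate; then 365 − d days at the second rate.
$1,047,000 × [4.65%·d + 1.75%·(365−d)] / 365 = $18,738.43
Solving gives d = 5, so the new rate took effect on 6 January 2030.

5 days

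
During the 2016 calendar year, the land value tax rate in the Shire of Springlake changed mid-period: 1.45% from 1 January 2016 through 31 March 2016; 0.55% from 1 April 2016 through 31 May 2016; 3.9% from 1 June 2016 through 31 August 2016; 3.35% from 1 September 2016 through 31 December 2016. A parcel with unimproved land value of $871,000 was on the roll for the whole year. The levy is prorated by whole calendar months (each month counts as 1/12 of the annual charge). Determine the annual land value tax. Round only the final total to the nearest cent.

$22,174.21

1 January – 31 March 2016: 3 months at 1.45% → $871,000 × 1.45% × 3/12 = $3,157.3750
1 April – 31 May 2016: 2 months at 0.55% → $871,000 × 0.55% × 2/12 = $798.4167
1 June – 31 August 2016: 3 months at 3.9% → $871,000 × 3.9% × 3/12 = $8,492.2500
1 September – 31 December 2016: 4 months at 3.35% → $871,000 × 3.35% × 4/12 = $9,726.1667
Total = $22,174.2083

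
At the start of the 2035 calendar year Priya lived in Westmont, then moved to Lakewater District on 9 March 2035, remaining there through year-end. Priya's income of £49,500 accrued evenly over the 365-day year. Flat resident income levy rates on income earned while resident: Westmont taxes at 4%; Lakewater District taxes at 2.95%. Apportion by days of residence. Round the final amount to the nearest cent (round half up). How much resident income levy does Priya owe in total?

£1,555.66

Westmont, 1 January – 8 March 2035: 67 days → £49,500 × 4% × 67/365 = £363.4521
Lakewater District, 9 March – 31 December 2035: 298 days → £49,500 × 2.95% × 298/365 = £1,192.2041
Total = £1,555.6562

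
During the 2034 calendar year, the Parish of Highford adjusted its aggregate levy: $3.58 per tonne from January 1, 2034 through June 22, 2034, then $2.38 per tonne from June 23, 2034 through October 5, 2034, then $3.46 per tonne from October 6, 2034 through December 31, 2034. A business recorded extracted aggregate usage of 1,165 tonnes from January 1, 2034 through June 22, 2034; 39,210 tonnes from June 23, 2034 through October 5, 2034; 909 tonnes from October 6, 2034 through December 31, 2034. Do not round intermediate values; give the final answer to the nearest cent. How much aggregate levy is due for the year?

January 1 – June 22, 2034: 1,165 tonnes at $3.58/tonne → $4,170.70
June 23 – October 5, 2034: 39,210 tonnes at $2.38/tonne → $93,319.80
October 6 – December 31, 2034: 909 tonnes at $3.46/tonne → $3,145.14

$100,635.64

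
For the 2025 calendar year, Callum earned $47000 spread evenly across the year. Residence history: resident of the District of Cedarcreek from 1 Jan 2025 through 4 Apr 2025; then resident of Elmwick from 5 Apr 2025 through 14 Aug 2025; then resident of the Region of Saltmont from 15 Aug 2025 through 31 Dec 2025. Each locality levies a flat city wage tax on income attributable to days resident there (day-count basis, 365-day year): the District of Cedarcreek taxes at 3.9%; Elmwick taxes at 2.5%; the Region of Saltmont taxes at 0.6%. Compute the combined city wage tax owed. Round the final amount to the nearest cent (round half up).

$1004.38

The District of Cedarcreek, 1 Jan – 4 Apr 2025: 94 days → $47000 × 3.9% × 94/365 = $472.0603
Elmwick, 5 Apr – 14 Aug 2025: 132 days → $47000 × 2.5% × 132/365 = $424.9315
The Region of Saltmont, 15 Aug – 31 Dec 2025: 139 days → $47000 × 0.6% × 139/365 = $107.3918
Total = $1004.3836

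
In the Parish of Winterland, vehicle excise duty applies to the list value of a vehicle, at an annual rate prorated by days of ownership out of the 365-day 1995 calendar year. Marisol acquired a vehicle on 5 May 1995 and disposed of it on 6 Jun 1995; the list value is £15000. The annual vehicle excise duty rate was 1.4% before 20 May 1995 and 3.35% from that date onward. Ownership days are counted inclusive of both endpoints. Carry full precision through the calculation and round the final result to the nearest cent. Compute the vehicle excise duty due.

5 May – 19 May 1995: 15 days at 1.4% → £15000 × 1.4% × 15/365 = £8.6301
20 May – 6 Jun 1995: 18 days at 3.35% → £15000 × 3.35% × 18/365 = £24.7808
Total = £33.4110

£33.41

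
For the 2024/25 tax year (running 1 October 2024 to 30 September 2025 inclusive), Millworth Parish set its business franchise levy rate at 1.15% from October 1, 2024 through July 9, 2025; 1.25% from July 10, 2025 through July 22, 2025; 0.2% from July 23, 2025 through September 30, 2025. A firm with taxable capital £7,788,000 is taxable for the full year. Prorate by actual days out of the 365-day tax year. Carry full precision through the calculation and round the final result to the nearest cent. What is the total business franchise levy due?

October 1, 2024 – July 9, 2025: 282 days at 1.15% → £7,788,000 × 1.15% × 282/365 = £69,195.8466
July 10 – July 22, 2025: 13 days at 1.25% → £7,788,000 × 1.25% × 13/365 = £3,467.2603
July 23 – September 30, 2025: 70 days at 0.2% → £7,788,000 × 0.2% × 70/365 = £2,987.1781
Total = £75,650.2849

£75,650.28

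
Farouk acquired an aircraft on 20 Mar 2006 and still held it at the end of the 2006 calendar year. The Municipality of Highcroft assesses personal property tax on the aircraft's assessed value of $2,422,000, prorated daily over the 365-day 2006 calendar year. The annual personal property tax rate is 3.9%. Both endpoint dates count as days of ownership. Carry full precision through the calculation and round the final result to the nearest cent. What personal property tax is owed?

$74,272.45

Days held (20 Mar – 31 Dec 2006): 287 out of 365
Tax = $2,422,000 × 3.9% × 287/365 = $74,272.4548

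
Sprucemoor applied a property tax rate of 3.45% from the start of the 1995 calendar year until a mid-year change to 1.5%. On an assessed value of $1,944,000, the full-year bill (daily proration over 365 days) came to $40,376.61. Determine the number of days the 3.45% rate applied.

Let d = days at the first rate; then 365 − d days at the second rate.
$1,944,000 × [3.45%·d + 1.5%·(365−d)] / 365 = $40,376.61
Solving gives d = 108, so the new rate took effect on April 19, 1995.

108 days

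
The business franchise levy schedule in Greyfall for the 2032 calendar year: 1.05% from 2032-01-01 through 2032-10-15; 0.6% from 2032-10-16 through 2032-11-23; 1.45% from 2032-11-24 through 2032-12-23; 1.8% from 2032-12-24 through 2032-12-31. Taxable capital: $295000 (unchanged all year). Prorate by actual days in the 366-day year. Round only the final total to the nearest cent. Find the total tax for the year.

$3101.13

2032-01-01 to 2032-10-15: 289 days at 1.05% → $295000 × 1.05% × 289/366 = $2445.8402
2032-10-16 to 2032-11-23: 39 days at 0.6% → $295000 × 0.6% × 39/366 = $188.6066
2032-11-24 to 2032-12-23: 30 days at 1.45% → $295000 × 1.45% × 30/366 = $350.6148
2032-12-24 to 2032-12-31: 8 days at 1.8% → $295000 × 1.8% × 8/366 = $116.0656
Total = $3101.1270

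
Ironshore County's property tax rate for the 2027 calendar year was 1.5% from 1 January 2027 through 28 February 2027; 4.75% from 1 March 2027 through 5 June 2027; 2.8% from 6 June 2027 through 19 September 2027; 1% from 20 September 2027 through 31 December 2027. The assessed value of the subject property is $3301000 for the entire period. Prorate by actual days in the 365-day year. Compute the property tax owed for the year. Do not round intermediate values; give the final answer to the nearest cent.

$85830.52

1 January – 28 February 2027: 59 days at 1.5% → $3301000 × 1.5% × 59/365 = $8003.7945
1 March – 5 June 2027: 97 days at 4.75% → $3301000 × 4.75% × 97/365 = $41669.4726
6 June – 19 September 2027: 106 days at 2.8% → $3301000 × 2.8% × 106/365 = $26842.1041
20 September – 31 December 2027: 103 days at 1% → $3301000 × 1% × 103/365 = $9315.1507
Total = $85830.5219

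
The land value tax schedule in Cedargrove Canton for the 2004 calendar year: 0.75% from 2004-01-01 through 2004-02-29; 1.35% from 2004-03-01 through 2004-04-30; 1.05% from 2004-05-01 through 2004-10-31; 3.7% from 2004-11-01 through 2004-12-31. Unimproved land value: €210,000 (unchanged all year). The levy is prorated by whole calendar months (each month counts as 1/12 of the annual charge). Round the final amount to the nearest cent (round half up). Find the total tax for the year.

€3,132.50

2004-01-01 to 2004-02-29: 2 months at 0.75% → €210,000 × 0.75% × 2/12 = €262.5000
2004-03-01 to 2004-04-30: 2 months at 1.35% → €210,000 × 1.35% × 2/12 = €472.5000
2004-05-01 to 2004-10-31: 6 months at 1.05% → €210,000 × 1.05% × 6/12 = €1,102.5000
2004-11-01 to 2004-12-31: 2 months at 3.7% → €210,000 × 3.7% × 2/12 = €1,295.0000
Total = €3,132.5000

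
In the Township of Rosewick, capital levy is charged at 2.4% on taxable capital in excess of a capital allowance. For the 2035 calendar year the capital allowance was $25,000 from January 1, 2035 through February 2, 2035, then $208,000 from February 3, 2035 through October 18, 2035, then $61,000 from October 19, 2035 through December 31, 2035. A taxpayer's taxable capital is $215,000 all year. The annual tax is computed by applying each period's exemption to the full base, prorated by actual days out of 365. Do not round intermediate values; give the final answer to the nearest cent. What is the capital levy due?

January 1 – February 2, 2035: 33 days, exemption $25,000 → ($215,000 − $25,000) × 2.4% × 33/365 = $412.2740
February 3 – October 18, 2035: 258 days, exemption $208,000 → ($215,000 − $208,000) × 2.4% × 258/365 = $118.7507
October 19 – December 31, 2035: 74 days, exemption $61,000 → ($215,000 − $61,000) × 2.4% × 74/365 = $749.3260
Total = $1,280.3507

$1,280.35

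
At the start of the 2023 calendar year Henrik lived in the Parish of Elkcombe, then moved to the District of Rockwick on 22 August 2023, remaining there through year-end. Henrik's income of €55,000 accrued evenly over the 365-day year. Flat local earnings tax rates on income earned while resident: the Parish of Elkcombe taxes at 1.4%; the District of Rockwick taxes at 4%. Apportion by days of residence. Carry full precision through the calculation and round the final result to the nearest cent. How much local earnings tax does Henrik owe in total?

The Parish of Elkcombe, 1 January – 21 August 2023: 233 days → €55,000 × 1.4% × 233/365 = €491.5342
The District of Rockwick, 22 August – 31 December 2023: 132 days → €55,000 × 4% × 132/365 = €795.6164
Total = €1,287.1507

€1,287.15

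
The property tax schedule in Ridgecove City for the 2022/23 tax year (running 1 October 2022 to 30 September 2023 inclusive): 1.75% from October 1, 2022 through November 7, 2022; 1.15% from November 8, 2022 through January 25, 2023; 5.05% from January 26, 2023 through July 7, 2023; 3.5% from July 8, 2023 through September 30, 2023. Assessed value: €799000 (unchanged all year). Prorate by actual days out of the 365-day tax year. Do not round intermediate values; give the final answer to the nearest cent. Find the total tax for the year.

€27975.95

October 1 – November 7, 2022: 38 days at 1.75% → €799000 × 1.75% × 38/365 = €1455.7123
November 8, 2022 – January 25, 2023: 79 days at 1.15% → €799000 × 1.15% × 79/365 = €1988.7438
January 26 – July 7, 2023: 163 days at 5.05% → €799000 × 5.05% × 163/365 = €18019.0918
July 8 – September 30, 2023: 85 days at 3.5% → €799000 × 3.5% × 85/365 = €6512.3973
Total = €27975.9452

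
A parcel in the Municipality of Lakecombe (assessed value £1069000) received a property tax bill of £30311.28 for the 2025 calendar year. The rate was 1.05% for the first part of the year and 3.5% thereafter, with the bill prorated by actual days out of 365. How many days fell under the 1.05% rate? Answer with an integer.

Let d = days at the first rate; then 365 − d days at the second rate.
£1069000 × [1.05%·d + 3.5%·(365−d)] / 365 = £30311.28
Solving gives d = 99, so the new rate took effect on April 10, 2025.

99 days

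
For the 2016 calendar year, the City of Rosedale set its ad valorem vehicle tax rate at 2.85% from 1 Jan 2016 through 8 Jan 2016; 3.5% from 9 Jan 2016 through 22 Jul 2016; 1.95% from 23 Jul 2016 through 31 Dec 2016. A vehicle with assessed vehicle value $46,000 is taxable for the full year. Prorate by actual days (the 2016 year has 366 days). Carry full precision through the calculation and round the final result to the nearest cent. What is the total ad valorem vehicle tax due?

$1,287.87

1 Jan – 8 Jan 2016: 8 days at 2.85% → $46,000 × 2.85% × 8/366 = $28.6557
9 Jan – 22 Jul 2016: 196 days at 3.5% → $46,000 × 3.5% × 196/366 = $862.1858
23 Jul – 31 Dec 2016: 162 days at 1.95% → $46,000 × 1.95% × 162/366 = $397.0328
Total = $1,287.8743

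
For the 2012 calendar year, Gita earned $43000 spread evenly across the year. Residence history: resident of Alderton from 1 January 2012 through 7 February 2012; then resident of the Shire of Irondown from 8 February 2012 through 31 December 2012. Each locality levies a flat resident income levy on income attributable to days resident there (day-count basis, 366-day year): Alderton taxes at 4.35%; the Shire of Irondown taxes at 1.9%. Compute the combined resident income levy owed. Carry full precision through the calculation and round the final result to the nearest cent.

Alderton, 1 January – 7 February 2012: 38 days → $43000 × 4.35% × 38/366 = $194.2049
The Shire of Irondown, 8 February – 31 December 2012: 328 days → $43000 × 1.9% × 328/366 = $732.1749
Total = $926.3798

$926.38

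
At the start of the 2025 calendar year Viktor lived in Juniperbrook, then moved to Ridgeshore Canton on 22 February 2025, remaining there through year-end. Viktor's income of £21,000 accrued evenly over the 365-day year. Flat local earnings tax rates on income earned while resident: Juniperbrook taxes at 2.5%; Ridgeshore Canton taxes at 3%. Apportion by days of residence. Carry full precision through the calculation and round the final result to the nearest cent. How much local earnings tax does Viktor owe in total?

£615.04

Juniperbrook, 1 January – 21 February 2025: 52 days → £21,000 × 2.5% × 52/365 = £74.7945
Ridgeshore Canton, 22 February – 31 December 2025: 313 days → £21,000 × 3% × 313/365 = £540.2466
Total = £615.0411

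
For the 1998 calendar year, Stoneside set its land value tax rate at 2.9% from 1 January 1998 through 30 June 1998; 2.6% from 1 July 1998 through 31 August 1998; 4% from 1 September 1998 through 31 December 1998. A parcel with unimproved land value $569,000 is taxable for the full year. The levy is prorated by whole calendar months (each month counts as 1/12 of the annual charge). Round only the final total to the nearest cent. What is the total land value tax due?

$18,302.83

1 January – 30 June 1998: 6 months at 2.9% → $569,000 × 2.9% × 6/12 = $8,250.5000
1 July – 31 August 1998: 2 months at 2.6% → $569,000 × 2.6% × 2/12 = $2,465.6667
1 September – 31 December 1998: 4 months at 4% → $569,000 × 4% × 4/12 = $7,586.6667
Total = $18,302.8333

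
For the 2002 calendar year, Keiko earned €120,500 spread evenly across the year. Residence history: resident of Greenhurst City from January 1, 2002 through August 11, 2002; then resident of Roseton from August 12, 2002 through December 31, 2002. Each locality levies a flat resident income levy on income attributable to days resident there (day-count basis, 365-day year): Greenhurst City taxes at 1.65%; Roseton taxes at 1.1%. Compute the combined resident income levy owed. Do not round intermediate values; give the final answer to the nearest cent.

€1,730.41

Greenhurst City, January 1 – August 11, 2002: 223 days → €120,500 × 1.65% × 223/365 = €1,214.7390
Roseton, August 12 – December 31, 2002: 142 days → €120,500 × 1.1% × 142/365 = €515.6740
Total = €1,730.4130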